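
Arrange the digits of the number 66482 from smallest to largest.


The number 66482 has digits: 6, 6, 4, 8, 2
Sorted: 2, 4, 6, 6, 8
Joining the sorted digits gives the result.
Final answer: 24668


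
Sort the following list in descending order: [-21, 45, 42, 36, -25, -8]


Original list: [-21, 45, 42, 36, -25, -8]
Repeatedly take the largest remaining element:
  Remaining [-21, 45, 42, 36, -25, -8] -> largest is 45
  Remaining [-21, 42, 36, -25, -8] -> largest is 42
  Remaining [-21, 36, -25, -8] -> largest is 36
  Remaining [-21, -25, -8] -> largest is -8
  Remaining [-21, -25] -> largest is -21
  Remaining [-25] -> largest is -25
Collecting the picks in order gives the descending list.
Final answer: [45, 42, 36, -8, -21, -25]


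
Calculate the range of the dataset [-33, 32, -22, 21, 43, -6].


Maximum value: 43
Minimum value: -33
Range = 43 - (-33) = 76
Final answer: 76


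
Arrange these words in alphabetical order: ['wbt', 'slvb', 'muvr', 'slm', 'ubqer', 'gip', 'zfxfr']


Compare strings character by character (the first differing letter decides):
  'gip' < 'muvr' since 'g' < 'm' at position 1
  'muvr' < 'slm' since 'm' < 's' at position 1
  'slm' < 'slvb' since 'm' < 'v' at position 3
  'slvb' < 'ubqer' since 's' < 'u' at position 1
  'ubqer' < 'wbt' since 'u' < 'w' at position 1
  'wbt' < 'zfxfr' since 'w' < 'z' at position 1
Chaining these comparisons gives the alphabetical order.
Final answer: ['gip', 'muvr', 'slm', 'slvb', 'ubqer', 'wbt', 'zfxfr']


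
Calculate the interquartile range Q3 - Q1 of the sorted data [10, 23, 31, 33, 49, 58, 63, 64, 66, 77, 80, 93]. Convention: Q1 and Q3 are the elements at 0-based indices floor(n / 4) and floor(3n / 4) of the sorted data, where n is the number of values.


The data has n = 12 elements.
Q1 index = floor(12 / 4) = floor(3) = 3; Q3 index = floor(3 * 12 / 4) = floor(9) = 9
Q1 = element at index 3 = 33
Q3 = element at index 9 = 77
IQR = 77 - 33 = 44
Final answer: 44


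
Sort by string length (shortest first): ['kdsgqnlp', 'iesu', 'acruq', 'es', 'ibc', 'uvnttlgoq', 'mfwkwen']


Compute lengths:
  'kdsgqnlp' has length 8
  'iesu' has length 4
  'acruq' has length 5
  'es' has length 2
  'ibc' has length 3
  'uvnttlgoq' has length 9
  'mfwkwen' has length 7
Lengths in increasing order: 2 < 3 < 4 < 5 < 7 < 8 < 9
Listing the words in that order gives the answer.
Final answer: ['es', 'ibc', 'iesu', 'acruq', 'mfwkwen', 'kdsgqnlp', 'uvnttlgoq']


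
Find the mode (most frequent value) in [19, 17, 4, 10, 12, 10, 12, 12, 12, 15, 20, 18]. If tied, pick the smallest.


Count the frequency of each value:
  4 appears 1 time(s)
  10 appears 2 time(s)
  12 appears 4 time(s)
  15 appears 1 time(s)
  17 appears 1 time(s)
  18 appears 1 time(s)
  19 appears 1 time(s)
  20 appears 1 time(s)
Maximum frequency is 4.
Only 12 reaches that frequency, so it is the mode.
Final answer: 12


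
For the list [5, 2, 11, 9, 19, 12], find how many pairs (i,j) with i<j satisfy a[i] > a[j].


For each element, count the later elements that are smaller than it:
  5 (index 0): smaller elements after it = [2] -> 1
  2 (index 1): smaller elements after it = [] -> 0
  11 (index 2): smaller elements after it = [9] -> 1
  9 (index 3): smaller elements after it = [] -> 0
  19 (index 4): smaller elements after it = [12] -> 1
Total inversions = 1 + 0 + 1 + 0 + 1 = 3
Final answer: 3


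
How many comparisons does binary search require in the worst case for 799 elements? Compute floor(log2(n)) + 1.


Binary search halves the search space each step.
Maximum comparisons = floor(log2(799)) + 1
log2(799) = 9.6421
floor(log2(799)) = 9, so 9 + 1 = 10
Final answer: 10


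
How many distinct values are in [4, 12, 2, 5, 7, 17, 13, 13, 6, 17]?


List all unique values:
Distinct values: [2, 4, 5, 6, 7, 12, 13, 17]
Count = 8
Final answer: 8


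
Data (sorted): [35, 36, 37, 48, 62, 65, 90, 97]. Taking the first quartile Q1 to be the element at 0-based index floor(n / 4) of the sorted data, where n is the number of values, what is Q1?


The list has n = 8 elements.
Q1 index = floor(8 / 4) = floor(2) = 2
Counting from index 0 in the sorted data, the element at index 2 is 37.
Final answer: 37


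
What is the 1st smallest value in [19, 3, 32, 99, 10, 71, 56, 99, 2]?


Sort ascending: [2, 3, 10, 19, 32, 56, 71, 99, 99]
The 1st element (1-indexed) is at index 0.
Value = 2
Final answer: 2


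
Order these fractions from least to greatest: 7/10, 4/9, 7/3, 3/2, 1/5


Convert to decimal for comparison:
  7/10 = 0.7
  4/9 = 0.4444
  7/3 = 2.3333
  3/2 = 1.5
  1/5 = 0.2
Decimals in increasing order: 0.2 < 0.4444 < 0.7 < 1.5 < 2.3333
Writing each back as its fraction gives the sorted order.
Final answer: 1/5, 4/9, 7/10, 3/2, 7/3


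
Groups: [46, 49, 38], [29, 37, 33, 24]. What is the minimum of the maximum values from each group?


Find max of each group:
  Group 1: [46, 49, 38] -> max = 49
  Group 2: [29, 37, 33, 24] -> max = 37
Maxes: [49, 37]
Minimum of maxes = 37
Final answer: 37


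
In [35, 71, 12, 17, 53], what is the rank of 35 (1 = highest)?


Sort descending: [71, 53, 35, 17, 12]
Find 35 in the sorted list.
35 is at position 3.
Final answer: 3


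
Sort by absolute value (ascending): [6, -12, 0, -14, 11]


Compute absolute values:
  |6| = 6
  |-12| = 12
  |0| = 0
  |-14| = 14
  |11| = 11
Absolute values in increasing order: 0 < 6 < 11 < 12 < 14
Listing the original numbers in that order gives the answer.
Final answer: [0, 6, 11, -12, -14]


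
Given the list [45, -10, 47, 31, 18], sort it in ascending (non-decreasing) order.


Original list: [45, -10, 47, 31, 18]
Repeatedly take the smallest remaining element:
  Remaining [45, -10, 47, 31, 18] -> smallest is -10
  Remaining [45, 47, 31, 18] -> smallest is 18
  Remaining [45, 47, 31] -> smallest is 31
  Remaining [45, 47] -> smallest is 45
  Remaining [47] -> smallest is 47
Collecting the picks in order gives the sorted list.
Final answer: [-10, 18, 31, 45, 47]


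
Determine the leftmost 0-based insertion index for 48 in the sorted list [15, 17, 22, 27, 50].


List is sorted: [15, 17, 22, 27, 50]
We need the leftmost position where 48 can be inserted, i.e. the first index whose element is >= 48 (or the end of the list if none is).
Binary search with low=0, high=5 (0-based indices):
  low=0, high=5, mid=2: a[2]=22 < 48, so low = 3
  low=3, high=5, mid=4: a[4]=50 >= 48, so high = 4
  low=3, high=4, mid=3: a[3]=27 < 48, so low = 4
Now low = high = 4, so the insertion index is 4.
Final answer: 4


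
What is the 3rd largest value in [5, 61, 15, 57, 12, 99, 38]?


Sort descending: [99, 61, 57, 38, 15, 12, 5]
The 3rd element (1-indexed) is at index 2.
Value = 57
Final answer: 57


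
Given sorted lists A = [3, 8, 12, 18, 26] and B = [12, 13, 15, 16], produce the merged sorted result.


List A: [3, 8, 12, 18, 26]
List B: [12, 13, 15, 16]
Repeatedly compare the front elements and take the smaller:
  3 vs 12 -> take 3
  8 vs 12 -> take 8
  12 vs 12 -> take 12
  18 vs 12 -> take 12
  18 vs 13 -> take 13
  18 vs 15 -> take 15
  18 vs 16 -> take 16
  B is exhausted; append the rest of A: [18, 26]
Final answer: [3, 8, 12, 12, 13, 15, 16, 18, 26]


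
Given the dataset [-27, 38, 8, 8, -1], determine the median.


First, sort the list: [-27, -1, 8, 8, 38]
The list has 5 elements (odd count).
The middle index is 2 (0-based), and the element there is 8.
Final answer: 8


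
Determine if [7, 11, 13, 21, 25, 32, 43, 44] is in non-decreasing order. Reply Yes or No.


Check consecutive pairs:
  7 <= 11? True
  11 <= 13? True
  13 <= 21? True
  21 <= 25? True
  25 <= 32? True
  32 <= 43? True
  43 <= 44? True
Every consecutive pair is in order, so the list is non-decreasing.
Final answer: Yes


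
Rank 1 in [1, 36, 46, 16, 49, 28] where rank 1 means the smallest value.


Sort ascending: [1, 16, 28, 36, 46, 49]
Find 1 in the sorted list.
1 is at position 1 (1-indexed).
Final answer: 1


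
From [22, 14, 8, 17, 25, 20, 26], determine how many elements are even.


Check each element:
  22 is even
  14 is even
  8 is even
  17 is odd
  25 is odd
  20 is even
  26 is even
Evens: [22, 14, 8, 20, 26]
Count of evens = 5
Final answer: 5


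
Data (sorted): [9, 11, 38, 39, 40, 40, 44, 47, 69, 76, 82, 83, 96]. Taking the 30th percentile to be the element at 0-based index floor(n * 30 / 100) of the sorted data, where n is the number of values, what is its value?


The dataset has n = 13 elements.
Index = floor(13 * 30 / 100) = floor(390 / 100) = floor(3.9) = 3
Counting from index 0 in the sorted data, the element at index 3 is 39.
Final answer: 39


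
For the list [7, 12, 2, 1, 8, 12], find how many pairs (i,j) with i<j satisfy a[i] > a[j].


For each element, count the later elements that are smaller than it:
  7 (index 0): smaller elements after it = [2, 1] -> 2
  12 (index 1): smaller elements after it = [2, 1, 8] -> 3
  2 (index 2): smaller elements after it = [1] -> 1
  1 (index 3): smaller elements after it = [] -> 0
  8 (index 4): smaller elements after it = [] -> 0
Total inversions = 2 + 3 + 1 + 0 + 0 = 6
Final answer: 6


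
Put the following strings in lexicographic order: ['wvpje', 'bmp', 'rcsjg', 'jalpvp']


Compare strings character by character (the first differing letter decides):
  'bmp' < 'jalpvp' since 'b' < 'j' at position 1
  'jalpvp' < 'rcsjg' since 'j' < 'r' at position 1
  'rcsjg' < 'wvpje' since 'r' < 'w' at position 1
Chaining these comparisons gives the alphabetical order.
Final answer: ['bmp', 'jalpvp', 'rcsjg', 'wvpje']


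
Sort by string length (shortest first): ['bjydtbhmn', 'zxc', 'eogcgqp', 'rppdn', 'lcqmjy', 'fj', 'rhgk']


Compute lengths:
  'bjydtbhmn' has length 9
  'zxc' has length 3
  'eogcgqp' has length 7
  'rppdn' has length 5
  'lcqmjy' has length 6
  'fj' has length 2
  'rhgk' has length 4
Lengths in increasing order: 2 < 3 < 4 < 5 < 6 < 7 < 9
Listing the words in that order gives the answer.
Final answer: ['fj', 'zxc', 'rhgk', 'rppdn', 'lcqmjy', 'eogcgqp', 'bjydtbhmn']


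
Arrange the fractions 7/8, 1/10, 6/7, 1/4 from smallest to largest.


Convert to decimal for comparison:
  7/8 = 0.875
  1/10 = 0.1
  6/7 = 0.8571
  1/4 = 0.25
Decimals in increasing order: 0.1 < 0.25 < 0.8571 < 0.875
Writing each back as its fraction gives the sorted order.
Final answer: 1/10, 1/4, 6/7, 7/8


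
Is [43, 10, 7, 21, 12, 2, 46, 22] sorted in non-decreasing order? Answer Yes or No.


Check consecutive pairs:
  43 <= 10? False
  10 <= 7? False
  7 <= 21? True
  21 <= 12? False
  12 <= 2? False
  2 <= 46? True
  46 <= 22? False
5 consecutive pair(s) are out of order, so the list is not sorted.
Final answer: No


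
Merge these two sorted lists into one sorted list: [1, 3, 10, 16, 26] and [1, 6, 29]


List A: [1, 3, 10, 16, 26]
List B: [1, 6, 29]
Repeatedly compare the front elements and take the smaller:
  1 vs 1 -> take 1
  3 vs 1 -> take 1
  3 vs 6 -> take 3
  10 vs 6 -> take 6
  10 vs 29 -> take 10
  16 vs 29 -> take 16
  26 vs 29 -> take 26
  A is exhausted; append the rest of B: [29]
Final answer: [1, 1, 3, 6, 10, 16, 26, 29]


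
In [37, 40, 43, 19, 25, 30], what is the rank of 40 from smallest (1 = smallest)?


Sort ascending: [19, 25, 30, 37, 40, 43]
Find 40 in the sorted list.
40 is at position 5 (1-indexed).
Final answer: 5


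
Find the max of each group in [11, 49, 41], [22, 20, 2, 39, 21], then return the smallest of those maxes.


Find max of each group:
  Group 1: [11, 49, 41] -> max = 49
  Group 2: [22, 20, 2, 39, 21] -> max = 39
Maxes: [49, 39]
Minimum of maxes = 39
Final answer: 39


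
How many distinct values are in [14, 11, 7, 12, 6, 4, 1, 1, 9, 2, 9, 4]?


List all unique values:
Distinct values: [1, 2, 4, 6, 7, 9, 11, 12, 14]
Count = 9
Final answer: 9


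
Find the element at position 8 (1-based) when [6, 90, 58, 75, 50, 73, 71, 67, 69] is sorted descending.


Sort descending: [90, 75, 73, 71, 69, 67, 58, 50, 6]
The 8th element (1-indexed) is at index 7.
Value = 50
Final answer: 50


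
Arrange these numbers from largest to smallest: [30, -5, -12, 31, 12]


Original list: [30, -5, -12, 31, 12]
Repeatedly take the largest remaining element:
  Remaining [30, -5, -12, 31, 12] -> largest is 31
  Remaining [30, -5, -12, 12] -> largest is 30
  Remaining [-5, -12, 12] -> largest is 12
  Remaining [-5, -12] -> largest is -5
  Remaining [-12] -> largest is -12
Collecting the picks in order gives the descending list.
Final answer: [31, 30, 12, -5, -12]


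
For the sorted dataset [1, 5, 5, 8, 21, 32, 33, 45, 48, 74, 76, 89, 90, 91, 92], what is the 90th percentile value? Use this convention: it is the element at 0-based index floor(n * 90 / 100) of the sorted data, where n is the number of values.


The dataset has n = 15 elements.
Index = floor(15 * 90 / 100) = floor(1350 / 100) = floor(13.5) = 13
Counting from index 0 in the sorted data, the element at index 13 is 91.
Final answer: 91


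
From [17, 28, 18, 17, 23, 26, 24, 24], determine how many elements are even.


Check each element:
  17 is odd
  28 is even
  18 is even
  17 is odd
  23 is odd
  26 is even
  24 is even
  24 is even
Evens: [28, 18, 26, 24, 24]
Count of evens = 5
Final answer: 5


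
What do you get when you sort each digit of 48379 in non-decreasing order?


The number 48379 has digits: 4, 8, 3, 7, 9
Sorted: 3, 4, 7, 8, 9
Joining the sorted digits gives the result.
Final answer: 34789


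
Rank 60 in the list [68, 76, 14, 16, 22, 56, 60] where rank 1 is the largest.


Sort descending: [76, 68, 60, 56, 22, 16, 14]
Find 60 in the sorted list.
60 is at position 3.
Final answer: 3


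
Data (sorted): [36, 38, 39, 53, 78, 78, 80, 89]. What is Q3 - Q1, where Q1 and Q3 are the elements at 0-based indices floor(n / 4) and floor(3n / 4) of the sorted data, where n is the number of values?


The data has n = 8 elements.
Q1 index = floor(8 / 4) = floor(2) = 2; Q3 index = floor(3 * 8 / 4) = floor(6) = 6
Q1 = element at index 2 = 39
Q3 = element at index 6 = 80
IQR = 80 - 39 = 41
Final answer: 41


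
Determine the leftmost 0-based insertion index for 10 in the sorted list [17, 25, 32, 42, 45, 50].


List is sorted: [17, 25, 32, 42, 45, 50]
We need the leftmost position where 10 can be inserted, i.e. the first index whose element is >= 10 (or the end of the list if none is).
Binary search with low=0, high=6 (0-based indices):
  low=0, high=6, mid=3: a[3]=42 >= 10, so high = 3
  low=0, high=3, mid=1: a[1]=25 >= 10, so high = 1
  low=0, high=1, mid=0: a[0]=17 >= 10, so high = 0
Now low = high = 0, so the insertion index is 0.
Final answer: 0


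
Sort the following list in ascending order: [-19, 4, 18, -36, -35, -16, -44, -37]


Original list: [-19, 4, 18, -36, -35, -16, -44, -37]
Repeatedly take the smallest remaining element:
  Remaining [-19, 4, 18, -36, -35, -16, -44, -37] -> smallest is -44
  Remaining [-19, 4, 18, -36, -35, -16, -37] -> smallest is -37
  Remaining [-19, 4, 18, -36, -35, -16] -> smallest is -36
  Remaining [-19, 4, 18, -35, -16] -> smallest is -35
  Remaining [-19, 4, 18, -16] -> smallest is -19
  Remaining [4, 18, -16] -> smallest is -16
  Remaining [4, 18] -> smallest is 4
  Remaining [18] -> smallest is 18
Collecting the picks in order gives the sorted list.
Final answer: [-44, -37, -36, -35, -19, -16, 4, 18]


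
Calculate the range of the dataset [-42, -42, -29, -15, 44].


Maximum value: 44
Minimum value: -42
Range = 44 - (-42) = 86
Final answer: 86


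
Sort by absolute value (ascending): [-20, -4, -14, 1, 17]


Compute absolute values:
  |-20| = 20
  |-4| = 4
  |-14| = 14
  |1| = 1
  |17| = 17
Absolute values in increasing order: 1 < 4 < 14 < 17 < 20
Listing the original numbers in that order gives the answer.
Final answer: [1, -4, -14, 17, -20]


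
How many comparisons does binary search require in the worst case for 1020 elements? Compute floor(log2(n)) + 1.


Binary search halves the search space each step.
Maximum comparisons = floor(log2(1020)) + 1
log2(1020) = 9.9944
floor(log2(1020)) = 9, so 9 + 1 = 10
Final answer: 10


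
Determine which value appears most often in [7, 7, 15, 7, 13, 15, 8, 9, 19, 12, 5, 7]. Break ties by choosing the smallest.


Count the frequency of each value:
  5 appears 1 time(s)
  7 appears 4 time(s)
  8 appears 1 time(s)
  9 appears 1 time(s)
  12 appears 1 time(s)
  13 appears 1 time(s)
  15 appears 2 time(s)
  19 appears 1 time(s)
Maximum frequency is 4.
Only 7 reaches that frequency, so it is the mode.
Final answer: 7


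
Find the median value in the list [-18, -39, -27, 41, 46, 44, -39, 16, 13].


First, sort the list: [-39, -39, -27, -18, 13, 16, 41, 44, 46]
The list has 9 elements (odd count).
The middle index is 4 (0-based), and the element there is 13.
Final answer: 13


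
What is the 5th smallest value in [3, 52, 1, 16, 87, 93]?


Sort ascending: [1, 3, 16, 52, 87, 93]
The 5th element (1-indexed) is at index 4.
Value = 87
Final answer: 87


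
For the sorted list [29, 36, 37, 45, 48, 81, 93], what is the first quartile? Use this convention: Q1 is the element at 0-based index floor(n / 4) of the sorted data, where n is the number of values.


The list has n = 7 elements.
Q1 index = floor(7 / 4) = floor(1.75) = 1
Counting from index 0 in the sorted data, the element at index 1 is 36.
Final answer: 36


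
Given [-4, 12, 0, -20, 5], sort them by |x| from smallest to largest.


Compute absolute values:
  |-4| = 4
  |12| = 12
  |0| = 0
  |-20| = 20
  |5| = 5
Absolute values in increasing order: 0 < 4 < 5 < 12 < 20
Listing the original numbers in that order gives the answer.
Final answer: [0, -4, 5, 12, -20]


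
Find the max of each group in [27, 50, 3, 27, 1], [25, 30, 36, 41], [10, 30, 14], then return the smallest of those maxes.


Find max of each group:
  Group 1: [27, 50, 3, 27, 1] -> max = 50
  Group 2: [25, 30, 36, 41] -> max = 41
  Group 3: [10, 30, 14] -> max = 30
Maxes: [50, 41, 30]
Minimum of maxes = 30
Final answer: 30


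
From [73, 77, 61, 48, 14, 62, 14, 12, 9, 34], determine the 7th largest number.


Sort descending: [77, 73, 62, 61, 48, 34, 14, 14, 12, 9]
The 7th element (1-indexed) is at index 6.
Value = 14
Final answer: 14


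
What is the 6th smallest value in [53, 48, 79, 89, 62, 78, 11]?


Sort ascending: [11, 48, 53, 62, 78, 79, 89]
The 6th element (1-indexed) is at index 5.
Value = 79
Final answer: 79


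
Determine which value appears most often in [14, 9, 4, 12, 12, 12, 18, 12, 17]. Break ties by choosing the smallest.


Count the frequency of each value:
  4 appears 1 time(s)
  9 appears 1 time(s)
  12 appears 4 time(s)
  14 appears 1 time(s)
  17 appears 1 time(s)
  18 appears 1 time(s)
Maximum frequency is 4.
Only 12 reaches that frequency, so it is the mode.
Final answer: 12


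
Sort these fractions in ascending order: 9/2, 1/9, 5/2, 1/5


Convert to decimal for comparison:
  9/2 = 4.5
  1/9 = 0.1111
  5/2 = 2.5
  1/5 = 0.2
Decimals in increasing order: 0.1111 < 0.2 < 2.5 < 4.5
Writing each back as its fraction gives the sorted order.
Final answer: 1/9, 1/5, 5/2, 9/2


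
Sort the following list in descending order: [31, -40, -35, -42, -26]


Original list: [31, -40, -35, -42, -26]
Repeatedly take the largest remaining element:
  Remaining [31, -40, -35, -42, -26] -> largest is 31
  Remaining [-40, -35, -42, -26] -> largest is -26
  Remaining [-40, -35, -42] -> largest is -35
  Remaining [-40, -42] -> largest is -40
  Remaining [-42] -> largest is -42
Collecting the picks in order gives the descending list.
Final answer: [31, -26, -35, -40, -42]


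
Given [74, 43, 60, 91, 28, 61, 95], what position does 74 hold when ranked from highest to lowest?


Sort descending: [95, 91, 74, 61, 60, 43, 28]
Find 74 in the sorted list.
74 is at position 3.
Final answer: 3


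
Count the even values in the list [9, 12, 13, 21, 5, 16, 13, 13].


Check each element:
  9 is odd
  12 is even
  13 is odd
  21 is odd
  5 is odd
  16 is even
  13 is odd
  13 is odd
Evens: [12, 16]
Count of evens = 2
Final answer: 2


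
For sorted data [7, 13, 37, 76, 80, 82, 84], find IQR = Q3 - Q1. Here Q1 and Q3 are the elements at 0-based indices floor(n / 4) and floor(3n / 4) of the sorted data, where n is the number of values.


The data has n = 7 elements.
Q1 index = floor(7 / 4) = floor(1.75) = 1; Q3 index = floor(3 * 7 / 4) = floor(5.25) = 5
Q1 = element at index 1 = 13
Q3 = element at index 5 = 82
IQR = 82 - 13 = 69
Final answer: 69


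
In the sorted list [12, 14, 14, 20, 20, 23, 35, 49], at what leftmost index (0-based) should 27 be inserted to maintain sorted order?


List is sorted: [12, 14, 14, 20, 20, 23, 35, 49]
We need the leftmost position where 27 can be inserted, i.e. the first index whose element is >= 27 (or the end of the list if none is).
Binary search with low=0, high=8 (0-based indices):
  low=0, high=8, mid=4: a[4]=20 < 27, so low = 5
  low=5, high=8, mid=6: a[6]=35 >= 27, so high = 6
  low=5, high=6, mid=5: a[5]=23 < 27, so low = 6
Now low = high = 6, so the insertion index is 6.
Final answer: 6


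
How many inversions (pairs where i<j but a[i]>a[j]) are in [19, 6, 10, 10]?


For each element, count the later elements that are smaller than it:
  19 (index 0): smaller elements after it = [6, 10, 10] -> 3
  6 (index 1): smaller elements after it = [] -> 0
  10 (index 2): smaller elements after it = [] -> 0
Total inversions = 3 + 0 + 0 = 3
Final answer: 3


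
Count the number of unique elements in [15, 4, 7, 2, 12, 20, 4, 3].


List all unique values:
Distinct values: [2, 3, 4, 7, 12, 15, 20]
Count = 7
Final answer: 7


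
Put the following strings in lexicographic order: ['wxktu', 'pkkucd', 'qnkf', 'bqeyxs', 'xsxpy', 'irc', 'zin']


Compare strings character by character (the first differing letter decides):
  'bqeyxs' < 'irc' since 'b' < 'i' at position 1
  'irc' < 'pkkucd' since 'i' < 'p' at position 1
  'pkkucd' < 'qnkf' since 'p' < 'q' at position 1
  'qnkf' < 'wxktu' since 'q' < 'w' at position 1
  'wxktu' < 'xsxpy' since 'w' < 'x' at position 1
  'xsxpy' < 'zin' since 'x' < 'z' at position 1
Chaining these comparisons gives the alphabetical order.
Final answer: ['bqeyxs', 'irc', 'pkkucd', 'qnkf', 'wxktu', 'xsxpy', 'zin']


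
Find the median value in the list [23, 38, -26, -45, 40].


First, sort the list: [-45, -26, 23, 38, 40]
The list has 5 elements (odd count).
The middle index is 2 (0-based), and the element there is 23.
Final answer: 23


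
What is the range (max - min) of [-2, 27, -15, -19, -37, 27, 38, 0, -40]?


Maximum value: 38
Minimum value: -40
Range = 38 - (-40) = 78
Final answer: 78


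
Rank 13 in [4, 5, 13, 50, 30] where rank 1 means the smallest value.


Sort ascending: [4, 5, 13, 30, 50]
Find 13 in the sorted list.
13 is at position 3 (1-indexed).
Final answer: 3


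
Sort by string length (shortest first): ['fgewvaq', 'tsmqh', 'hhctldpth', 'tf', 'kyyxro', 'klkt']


Compute lengths:
  'fgewvaq' has length 7
  'tsmqh' has length 5
  'hhctldpth' has length 9
  'tf' has length 2
  'kyyxro' has length 6
  'klkt' has length 4
Lengths in increasing order: 2 < 4 < 5 < 6 < 7 < 9
Listing the words in that order gives the answer.
Final answer: ['tf', 'klkt', 'tsmqh', 'kyyxro', 'fgewvaq', 'hhctldpth']


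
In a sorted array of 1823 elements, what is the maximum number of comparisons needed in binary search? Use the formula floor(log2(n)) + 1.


Binary search halves the search space each step.
Maximum comparisons = floor(log2(1823)) + 1
log2(1823) = 10.8321
floor(log2(1823)) = 10, so 10 + 1 = 11
Final answer: 11


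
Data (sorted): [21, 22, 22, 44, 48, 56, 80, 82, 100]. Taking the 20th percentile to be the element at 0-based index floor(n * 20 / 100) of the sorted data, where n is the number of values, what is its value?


The dataset has n = 9 elements.
Index = floor(9 * 20 / 100) = floor(180 / 100) = floor(1.8) = 1
Counting from index 0 in the sorted data, the element at index 1 is 22.
Final answer: 22


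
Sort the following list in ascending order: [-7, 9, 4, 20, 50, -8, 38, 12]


Original list: [-7, 9, 4, 20, 50, -8, 38, 12]
Repeatedly take the smallest remaining element:
  Remaining [-7, 9, 4, 20, 50, -8, 38, 12] -> smallest is -8
  Remaining [-7, 9, 4, 20, 50, 38, 12] -> smallest is -7
  Remaining [9, 4, 20, 50, 38, 12] -> smallest is 4
  Remaining [9, 20, 50, 38, 12] -> smallest is 9
  Remaining [20, 50, 38, 12] -> smallest is 12
  Remaining [20, 50, 38] -> smallest is 20
  Remaining [50, 38] -> smallest is 38
  Remaining [50] -> smallest is 50
Collecting the picks in order gives the sorted list.
Final answer: [-8, -7, 4, 9, 12, 20, 38, 50]


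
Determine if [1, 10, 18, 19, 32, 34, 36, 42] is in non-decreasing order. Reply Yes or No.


Check consecutive pairs:
  1 <= 10? True
  10 <= 18? True
  18 <= 19? True
  19 <= 32? True
  32 <= 34? True
  34 <= 36? True
  36 <= 42? True
Every consecutive pair is in order, so the list is non-decreasing.
Final answer: Yes


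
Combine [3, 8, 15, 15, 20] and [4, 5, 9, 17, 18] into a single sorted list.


List A: [3, 8, 15, 15, 20]
List B: [4, 5, 9, 17, 18]
Repeatedly compare the front elements and take the smaller:
  3 vs 4 -> take 3
  8 vs 4 -> take 4
  8 vs 5 -> take 5
  8 vs 9 -> take 8
  15 vs 9 -> take 9
  15 vs 17 -> take 15
  15 vs 17 -> take 15
  20 vs 17 -> take 17
  20 vs 18 -> take 18
  B is exhausted; append the rest of A: [20]
Final answer: [3, 4, 5, 8, 9, 15, 15, 17, 18, 20]


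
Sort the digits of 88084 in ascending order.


The number 88084 has digits: 8, 8, 0, 8, 4
Sorted: 0, 4, 8, 8, 8
Joining the sorted digits gives the result.
Final answer: 04888


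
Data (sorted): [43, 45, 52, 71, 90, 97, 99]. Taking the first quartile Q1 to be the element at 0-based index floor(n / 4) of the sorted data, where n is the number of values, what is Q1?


The list has n = 7 elements.
Q1 index = floor(7 / 4) = floor(1.75) = 1
Counting from index 0 in the sorted data, the element at index 1 is 45.
Final answer: 45


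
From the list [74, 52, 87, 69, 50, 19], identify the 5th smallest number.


Sort ascending: [19, 50, 52, 69, 74, 87]
The 5th element (1-indexed) is at index 4.
Value = 74
Final answer: 74


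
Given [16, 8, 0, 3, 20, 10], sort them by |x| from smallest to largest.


Compute absolute values:
  |16| = 16
  |8| = 8
  |0| = 0
  |3| = 3
  |20| = 20
  |10| = 10
Absolute values in increasing order: 0 < 3 < 8 < 10 < 16 < 20
Listing the original numbers in that order gives the answer.
Final answer: [0, 3, 8, 10, 16, 20]


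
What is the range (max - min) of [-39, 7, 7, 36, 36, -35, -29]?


Maximum value: 36
Minimum value: -39
Range = 36 - (-39) = 75
Final answer: 75


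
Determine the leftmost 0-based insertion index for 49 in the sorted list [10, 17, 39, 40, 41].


List is sorted: [10, 17, 39, 40, 41]
We need the leftmost position where 49 can be inserted, i.e. the first index whose element is >= 49 (or the end of the list if none is).
Binary search with low=0, high=5 (0-based indices):
  low=0, high=5, mid=2: a[2]=39 < 49, so low = 3
  low=3, high=5, mid=4: a[4]=41 < 49, so low = 5
Now low = high = 5, so the insertion index is 5.
Final answer: 5


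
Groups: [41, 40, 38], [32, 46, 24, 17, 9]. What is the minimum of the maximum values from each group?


Find max of each group:
  Group 1: [41, 40, 38] -> max = 41
  Group 2: [32, 46, 24, 17, 9] -> max = 46
Maxes: [41, 46]
Minimum of maxes = 41
Final answer: 41


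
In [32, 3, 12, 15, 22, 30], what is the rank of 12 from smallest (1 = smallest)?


Sort ascending: [3, 12, 15, 22, 30, 32]
Find 12 in the sorted list.
12 is at position 2 (1-indexed).
Final answer: 2


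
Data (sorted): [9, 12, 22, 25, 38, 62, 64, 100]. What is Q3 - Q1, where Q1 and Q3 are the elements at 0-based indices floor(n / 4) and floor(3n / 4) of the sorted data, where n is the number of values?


The data has n = 8 elements.
Q1 index = floor(8 / 4) = floor(2) = 2; Q3 index = floor(3 * 8 / 4) = floor(6) = 6
Q1 = element at index 2 = 22
Q3 = element at index 6 = 64
IQR = 64 - 22 = 42
Final answer: 42


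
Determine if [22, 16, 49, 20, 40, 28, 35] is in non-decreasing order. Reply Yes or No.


Check consecutive pairs:
  22 <= 16? False
  16 <= 49? True
  49 <= 20? False
  20 <= 40? True
  40 <= 28? False
  28 <= 35? True
3 consecutive pair(s) are out of order, so the list is not sorted.
Final answer: No


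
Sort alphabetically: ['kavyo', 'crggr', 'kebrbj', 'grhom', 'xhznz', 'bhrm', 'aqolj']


Compare strings character by character (the first differing letter decides):
  'aqolj' < 'bhrm' since 'a' < 'b' at position 1
  'bhrm' < 'crggr' since 'b' < 'c' at position 1
  'crggr' < 'grhom' since 'c' < 'g' at position 1
  'grhom' < 'kavyo' since 'g' < 'k' at position 1
  'kavyo' < 'kebrbj' since 'a' < 'e' at position 2
  'kebrbj' < 'xhznz' since 'k' < 'x' at position 1
Chaining these comparisons gives the alphabetical order.
Final answer: ['aqolj', 'bhrm', 'crggr', 'grhom', 'kavyo', 'kebrbj', 'xhznz']


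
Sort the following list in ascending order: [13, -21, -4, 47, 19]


Original list: [13, -21, -4, 47, 19]
Repeatedly take the smallest remaining element:
  Remaining [13, -21, -4, 47, 19] -> smallest is -21
  Remaining [13, -4, 47, 19] -> smallest is -4
  Remaining [13, 47, 19] -> smallest is 13
  Remaining [47, 19] -> smallest is 19
  Remaining [47] -> smallest is 47
Collecting the picks in order gives the sorted list.
Final answer: [-21, -4, 13, 19, 47]


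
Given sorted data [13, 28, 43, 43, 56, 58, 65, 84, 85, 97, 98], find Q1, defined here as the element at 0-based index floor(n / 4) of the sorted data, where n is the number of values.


The list has n = 11 elements.
Q1 index = floor(11 / 4) = floor(2.75) = 2
Counting from index 0 in the sorted data, the element at index 2 is 43.
Final answer: 43


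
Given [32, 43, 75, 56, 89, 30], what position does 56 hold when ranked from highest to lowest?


Sort descending: [89, 75, 56, 43, 32, 30]
Find 56 in the sorted list.
56 is at position 3.
Final answer: 3


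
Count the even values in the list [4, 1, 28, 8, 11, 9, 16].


Check each element:
  4 is even
  1 is odd
  28 is even
  8 is even
  11 is odd
  9 is odd
  16 is even
Evens: [4, 28, 8, 16]
Count of evens = 4
Final answer: 4


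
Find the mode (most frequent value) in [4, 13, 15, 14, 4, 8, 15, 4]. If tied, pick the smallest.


Count the frequency of each value:
  4 appears 3 time(s)
  8 appears 1 time(s)
  13 appears 1 time(s)
  14 appears 1 time(s)
  15 appears 2 time(s)
Maximum frequency is 3.
Only 4 reaches that frequency, so it is the mode.
Final answer: 4


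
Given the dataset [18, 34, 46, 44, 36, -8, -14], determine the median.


First, sort the list: [-14, -8, 18, 34, 36, 44, 46]
The list has 7 elements (odd count).
The middle index is 3 (0-based), and the element there is 34.
Final answer: 34


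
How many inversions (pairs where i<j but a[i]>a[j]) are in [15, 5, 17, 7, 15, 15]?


For each element, count the later elements that are smaller than it:
  15 (index 0): smaller elements after it = [5, 7] -> 2
  5 (index 1): smaller elements after it = [] -> 0
  17 (index 2): smaller elements after it = [7, 15, 15] -> 3
  7 (index 3): smaller elements after it = [] -> 0
  15 (index 4): smaller elements after it = [] -> 0
Total inversions = 2 + 0 + 3 + 0 + 0 = 5
Final answer: 5


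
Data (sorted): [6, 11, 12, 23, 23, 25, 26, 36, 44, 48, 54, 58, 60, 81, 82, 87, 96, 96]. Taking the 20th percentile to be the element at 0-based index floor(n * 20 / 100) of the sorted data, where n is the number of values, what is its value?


The dataset has n = 18 elements.
Index = floor(18 * 20 / 100) = floor(360 / 100) = floor(3.6) = 3
Counting from index 0 in the sorted data, the element at index 3 is 23.
Final answer: 23


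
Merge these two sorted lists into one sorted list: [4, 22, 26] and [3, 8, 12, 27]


List A: [4, 22, 26]
List B: [3, 8, 12, 27]
Repeatedly compare the front elements and take the smaller:
  4 vs 3 -> take 3
  4 vs 8 -> take 4
  22 vs 8 -> take 8
  22 vs 12 -> take 12
  22 vs 27 -> take 22
  26 vs 27 -> take 26
  A is exhausted; append the rest of B: [27]
Final answer: [3, 4, 8, 12, 22, 26, 27]


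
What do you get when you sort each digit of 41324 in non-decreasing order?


The number 41324 has digits: 4, 1, 3, 2, 4
Sorted: 1, 2, 3, 4, 4
Joining the sorted digits gives the result.
Final answer: 12344


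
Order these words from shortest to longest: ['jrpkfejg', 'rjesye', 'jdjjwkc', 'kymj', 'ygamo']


Compute lengths:
  'jrpkfejg' has length 8
  'rjesye' has length 6
  'jdjjwkc' has length 7
  'kymj' has length 4
  'ygamo' has length 5
Lengths in increasing order: 4 < 5 < 6 < 7 < 8
Listing the words in that order gives the answer.
Final answer: ['kymj', 'ygamo', 'rjesye', 'jdjjwkc', 'jrpkfejg']


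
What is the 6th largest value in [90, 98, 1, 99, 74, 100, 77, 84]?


Sort descending: [100, 99, 98, 90, 84, 77, 74, 1]
The 6th element (1-indexed) is at index 5.
Value = 77
Final answer: 77


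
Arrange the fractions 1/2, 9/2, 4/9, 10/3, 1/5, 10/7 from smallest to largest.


Convert to decimal for comparison:
  1/2 = 0.5
  9/2 = 4.5
  4/9 = 0.4444
  10/3 = 3.3333
  1/5 = 0.2
  10/7 = 1.4286
Decimals in increasing order: 0.2 < 0.4444 < 0.5 < 1.4286 < 3.3333 < 4.5
Writing each back as its fraction gives the sorted order.
Final answer: 1/5, 4/9, 1/2, 10/7, 10/3, 9/2


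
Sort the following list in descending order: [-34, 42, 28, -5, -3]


Original list: [-34, 42, 28, -5, -3]
Repeatedly take the largest remaining element:
  Remaining [-34, 42, 28, -5, -3] -> largest is 42
  Remaining [-34, 28, -5, -3] -> largest is 28
  Remaining [-34, -5, -3] -> largest is -3
  Remaining [-34, -5] -> largest is -5
  Remaining [-34] -> largest is -34
Collecting the picks in order gives the descending list.
Final answer: [42, 28, -3, -5, -34]


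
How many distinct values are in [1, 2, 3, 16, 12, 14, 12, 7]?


List all unique values:
Distinct values: [1, 2, 3, 7, 12, 14, 16]
Count = 7
Final answer: 7


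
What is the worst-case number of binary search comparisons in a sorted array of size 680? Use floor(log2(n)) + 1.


Binary search halves the search space each step.
Maximum comparisons = floor(log2(680)) + 1
log2(680) = 9.4094
floor(log2(680)) = 9, so 9 + 1 = 10
Final answer: 10


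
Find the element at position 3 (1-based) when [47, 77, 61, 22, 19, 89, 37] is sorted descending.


Sort descending: [89, 77, 61, 47, 37, 22, 19]
The 3rd element (1-indexed) is at index 2.
Value = 61
Final answer: 61


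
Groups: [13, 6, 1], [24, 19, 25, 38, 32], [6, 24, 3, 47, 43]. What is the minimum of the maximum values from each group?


Find max of each group:
  Group 1: [13, 6, 1] -> max = 13
  Group 2: [24, 19, 25, 38, 32] -> max = 38
  Group 3: [6, 24, 3, 47, 43] -> max = 47
Maxes: [13, 38, 47]
Minimum of maxes = 13
Final answer: 13


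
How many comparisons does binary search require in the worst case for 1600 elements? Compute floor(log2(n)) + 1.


Binary search halves the search space each step.
Maximum comparisons = floor(log2(1600)) + 1
log2(1600) = 10.6439
floor(log2(1600)) = 10, so 10 + 1 = 11
Final answer: 11


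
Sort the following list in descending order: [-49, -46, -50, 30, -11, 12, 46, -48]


Original list: [-49, -46, -50, 30, -11, 12, 46, -48]
Repeatedly take the largest remaining element:
  Remaining [-49, -46, -50, 30, -11, 12, 46, -48] -> largest is 46
  Remaining [-49, -46, -50, 30, -11, 12, -48] -> largest is 30
  Remaining [-49, -46, -50, -11, 12, -48] -> largest is 12
  Remaining [-49, -46, -50, -11, -48] -> largest is -11
  Remaining [-49, -46, -50, -48] -> largest is -46
  Remaining [-49, -50, -48] -> largest is -48
  Remaining [-49, -50] -> largest is -49
  Remaining [-50] -> largest is -50
Collecting the picks in order gives the descending list.
Final answer: [46, 30, 12, -11, -46, -48, -49, -50]


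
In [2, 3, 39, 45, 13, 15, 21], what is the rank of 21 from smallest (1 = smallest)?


Sort ascending: [2, 3, 13, 15, 21, 39, 45]
Find 21 in the sorted list.
21 is at position 5 (1-indexed).
Final answer: 5


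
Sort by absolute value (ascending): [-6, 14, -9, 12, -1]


Compute absolute values:
  |-6| = 6
  |14| = 14
  |-9| = 9
  |12| = 12
  |-1| = 1
Absolute values in increasing order: 1 < 6 < 9 < 12 < 14
Listing the original numbers in that order gives the answer.
Final answer: [-1, -6, -9, 12, 14]


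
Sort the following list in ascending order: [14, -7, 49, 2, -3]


Original list: [14, -7, 49, 2, -3]
Repeatedly take the smallest remaining element:
  Remaining [14, -7, 49, 2, -3] -> smallest is -7
  Remaining [14, 49, 2, -3] -> smallest is -3
  Remaining [14, 49, 2] -> smallest is 2
  Remaining [14, 49] -> smallest is 14
  Remaining [49] -> smallest is 49
Collecting the picks in order gives the sorted list.
Final answer: [-7, -3, 2, 14, 49]


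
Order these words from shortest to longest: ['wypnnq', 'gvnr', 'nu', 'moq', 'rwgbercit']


Compute lengths:
  'wypnnq' has length 6
  'gvnr' has length 4
  'nu' has length 2
  'moq' has length 3
  'rwgbercit' has length 9
Lengths in increasing order: 2 < 3 < 4 < 6 < 9
Listing the words in that order gives the answer.
Final answer: ['nu', 'moq', 'gvnr', 'wypnnq', 'rwgbercit']


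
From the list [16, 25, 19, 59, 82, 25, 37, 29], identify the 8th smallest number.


Sort ascending: [16, 19, 25, 25, 29, 37, 59, 82]
The 8th element (1-indexed) is at index 7.
Value = 82
Final answer: 82


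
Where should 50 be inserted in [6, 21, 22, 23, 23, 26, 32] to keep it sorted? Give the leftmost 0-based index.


List is sorted: [6, 21, 22, 23, 23, 26, 32]
We need the leftmost position where 50 can be inserted, i.e. the first index whose element is >= 50 (or the end of the list if none is).
Binary search with low=0, high=7 (0-based indices):
  low=0, high=7, mid=3: a[3]=23 < 50, so low = 4
  low=4, high=7, mid=5: a[5]=26 < 50, so low = 6
  low=6, high=7, mid=6: a[6]=32 < 50, so low = 7
Now low = high = 7, so the insertion index is 7.
Final answer: 7


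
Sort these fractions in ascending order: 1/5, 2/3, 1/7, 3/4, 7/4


Convert to decimal for comparison:
  1/5 = 0.2
  2/3 = 0.6667
  1/7 = 0.1429
  3/4 = 0.75
  7/4 = 1.75
Decimals in increasing order: 0.1429 < 0.2 < 0.6667 < 0.75 < 1.75
Writing each back as its fraction gives the sorted order.
Final answer: 1/7, 1/5, 2/3, 3/4, 7/4


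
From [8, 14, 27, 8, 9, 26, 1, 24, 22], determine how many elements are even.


Check each element:
  8 is even
  14 is even
  27 is odd
  8 is even
  9 is odd
  26 is even
  1 is odd
  24 is even
  22 is even
Evens: [8, 14, 8, 26, 24, 22]
Count of evens = 6
Final answer: 6


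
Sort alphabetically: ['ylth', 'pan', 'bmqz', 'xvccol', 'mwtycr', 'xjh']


Compare strings character by character (the first differing letter decides):
  'bmqz' < 'mwtycr' since 'b' < 'm' at position 1
  'mwtycr' < 'pan' since 'm' < 'p' at position 1
  'pan' < 'xjh' since 'p' < 'x' at position 1
  'xjh' < 'xvccol' since 'j' < 'v' at position 2
  'xvccol' < 'ylth' since 'x' < 'y' at position 1
Chaining these comparisons gives the alphabetical order.
Final answer: ['bmqz', 'mwtycr', 'pan', 'xjh', 'xvccol', 'ylth']


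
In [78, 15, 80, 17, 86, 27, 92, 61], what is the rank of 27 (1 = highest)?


Sort descending: [92, 86, 80, 78, 61, 27, 17, 15]
Find 27 in the sorted list.
27 is at position 6.
Final answer: 6


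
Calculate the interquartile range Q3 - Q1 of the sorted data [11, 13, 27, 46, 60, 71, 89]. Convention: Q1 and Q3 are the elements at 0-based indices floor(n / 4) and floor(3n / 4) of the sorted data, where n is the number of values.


The data has n = 7 elements.
Q1 index = floor(7 / 4) = floor(1.75) = 1; Q3 index = floor(3 * 7 / 4) = floor(5.25) = 5
Q1 = element at index 1 = 13
Q3 = element at index 5 = 71
IQR = 71 - 13 = 58
Final answer: 58


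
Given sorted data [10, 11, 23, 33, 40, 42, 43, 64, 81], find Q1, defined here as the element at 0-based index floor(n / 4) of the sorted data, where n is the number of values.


The list has n = 9 elements.
Q1 index = floor(9 / 4) = floor(2.25) = 2
Counting from index 0 in the sorted data, the element at index 2 is 23.
Final answer: 23
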